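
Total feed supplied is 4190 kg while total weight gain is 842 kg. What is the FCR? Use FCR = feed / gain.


FCR = feed consumed / weight gained
FCR = 4190 kg / 842 kg = 4.97625

4.97625


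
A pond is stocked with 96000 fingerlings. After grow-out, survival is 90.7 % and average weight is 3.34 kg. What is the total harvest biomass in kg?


Survivors = 96000 * 90.7/100 = 87072 fish
Harvest biomass = survivors * W_f = 87072 * 3.34 = 290820.48 kg

290820.48 kg


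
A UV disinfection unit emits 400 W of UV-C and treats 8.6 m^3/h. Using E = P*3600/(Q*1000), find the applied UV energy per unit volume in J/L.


Energy delivered per hour = 400 W * 3600 s = 1440000 J/h
Volume treated per hour = 8.6 m^3/h * 1000 = 8600 L/h
dose = 1440000 / 8600 = 167.442 J/L

167.442 J/L


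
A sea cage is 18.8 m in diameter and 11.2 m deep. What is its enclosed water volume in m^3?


r = d/2 = 18.8/2 = 9.4 m
Base area = pi*r^2 = pi*9.4^2 = 277.59113 m^2
Volume = 277.59113 * 11.2 = 3109.02 m^3

3109.02 m^3


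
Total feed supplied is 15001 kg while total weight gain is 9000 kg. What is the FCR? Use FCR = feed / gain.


FCR = feed consumed / weight gained
FCR = 15001 kg / 9000 kg = 1.66678

1.66678


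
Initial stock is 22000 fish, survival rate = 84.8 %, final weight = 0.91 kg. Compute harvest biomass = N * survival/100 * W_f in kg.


Survivors = 22000 * 84.8/100 = 18656 fish
Harvest biomass = survivors * W_f = 18656 * 0.91 = 16976.96 kg

16976.96 kg


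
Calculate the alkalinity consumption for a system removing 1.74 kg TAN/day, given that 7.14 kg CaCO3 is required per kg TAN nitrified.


Alkalinity factor: 7.14 kg CaCO3 consumed per kg TAN nitrified
alk = 1.74 kg TAN * 7.14 = 12.4236 kg CaCO3/day

12.4236 kg CaCO3/day


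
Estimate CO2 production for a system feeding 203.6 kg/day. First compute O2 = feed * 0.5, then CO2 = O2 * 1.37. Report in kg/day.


O2 = 203.6 * 0.5 = 101.8
CO2 = 101.8 * 1.37 = 139.466

139.466 kg/day


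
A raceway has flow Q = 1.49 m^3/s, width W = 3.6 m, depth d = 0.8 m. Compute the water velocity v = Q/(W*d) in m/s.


Cross-sectional area = W * d = 3.6 * 0.8 = 2.88 m^2
Velocity = Q / A = 1.49 / 2.88 = 0.517361 m/s

0.517361 m/s


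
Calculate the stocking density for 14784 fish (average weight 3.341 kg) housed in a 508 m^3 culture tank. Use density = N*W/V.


Total biomass = 14784 fish * 3.341 kg = 49393.344 kg
Density = total biomass / volume = 49393.344 / 508 = 97.231 kg/m^3

97.231 kg/m^3


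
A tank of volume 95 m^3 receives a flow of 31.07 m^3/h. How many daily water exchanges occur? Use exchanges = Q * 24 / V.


Daily flow volume = 31.07 m^3/h * 24 h = 745.68 m^3/day
Exchanges = daily flow / tank volume = 745.68 / 95 = 7.84926 exchanges/day

7.84926 exchanges/day


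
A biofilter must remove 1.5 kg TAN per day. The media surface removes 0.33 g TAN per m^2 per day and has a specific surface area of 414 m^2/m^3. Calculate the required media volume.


A = 1.5*1000 / 0.33 = 4545.4545 m^2
V = 4545.4545 / 414 = 10.9794

10.9794 m^3


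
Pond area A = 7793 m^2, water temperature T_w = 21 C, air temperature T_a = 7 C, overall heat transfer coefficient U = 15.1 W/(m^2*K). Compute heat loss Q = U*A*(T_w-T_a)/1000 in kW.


Temperature difference dT = 21 - 7 = 14 K
Heat loss (W) = U * A * dT = 15.1 * 7793 * 14 = 1647440.2 W
Convert to kW: 1647440.2 / 1000 = 1647.4402 kW

1647.4402 kW


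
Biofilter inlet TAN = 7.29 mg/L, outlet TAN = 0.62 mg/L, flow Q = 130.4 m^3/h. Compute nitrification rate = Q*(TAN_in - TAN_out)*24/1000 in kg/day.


Concentration drop: TAN_in - TAN_out = 7.29 - 0.62 = 6.67 mg/L
Hourly TAN removed = Q * dTAN = 130.4 m^3/h * 6.67 mg/L = 869.768 g/h  (m^3/h * mg/L = g/h)
Daily TAN removed = 869.768 * 24 = 20874.432 g/day
Convert to kg/day: 20874.432 / 1000 = 20.874432 kg/day

20.874432 kg/day


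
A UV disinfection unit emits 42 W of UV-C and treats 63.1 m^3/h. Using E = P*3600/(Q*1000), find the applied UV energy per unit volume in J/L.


Energy delivered per hour = 42 W * 3600 s = 151200 J/h
Volume treated per hour = 63.1 m^3/h * 1000 = 63100 L/h
dose = 151200 / 63100 = 2.3962 J/L

2.3962 J/L


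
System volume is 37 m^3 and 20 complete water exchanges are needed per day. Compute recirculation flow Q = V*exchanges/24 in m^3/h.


Daily recirculation volume = 37 m^3 * 20 = 740 m^3/day
Flow rate Q = daily volume / 24 h = 740 / 24 = 30.8333 m^3/h

30.8333 m^3/h


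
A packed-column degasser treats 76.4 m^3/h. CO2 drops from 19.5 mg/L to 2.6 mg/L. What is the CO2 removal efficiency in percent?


CO2_out / CO2_in = 2.6 / 19.5 = 0.13333333
Fraction remaining = 0.13333333
efficiency = (1 - 0.13333333) * 100 = 86.6667 %

86.6667 %


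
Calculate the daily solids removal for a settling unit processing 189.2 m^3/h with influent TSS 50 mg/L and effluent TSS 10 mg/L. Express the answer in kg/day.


Concentration drop: TSS_in - TSS_out = 50 - 10 = 40 mg/L
Hourly solids removed = Q * dTSS = 189.2 m^3/h * 40 mg/L = 7568 g/h  (m^3/h * mg/L = g/h)
Daily solids removed = 7568 * 24 = 181632 g/day
Convert g to kg: 181632 / 1000 = 181.632 kg/day

181.632 kg/day


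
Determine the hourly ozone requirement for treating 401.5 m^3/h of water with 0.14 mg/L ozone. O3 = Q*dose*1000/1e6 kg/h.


O3 demand (mg/h) = Q * dose * 1000 = 401.5 * 0.14 * 1000 = 56210 mg/h
Convert mg to kg: 56210 / 1e6 = 0.05621 kg/h

0.05621 kg/h


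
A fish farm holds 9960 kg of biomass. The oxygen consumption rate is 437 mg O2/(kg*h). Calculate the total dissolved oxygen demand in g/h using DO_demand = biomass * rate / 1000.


Total O2 consumption (mg/h) = 9960 kg * 437 mg/(kg*h) = 4352520 mg/h
Convert to g/h: 4352520 / 1000 = 4352.52 g/h

4352.52 g/h


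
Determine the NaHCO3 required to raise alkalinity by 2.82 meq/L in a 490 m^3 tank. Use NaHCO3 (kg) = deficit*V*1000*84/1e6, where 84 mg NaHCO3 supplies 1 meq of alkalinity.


Tank volume in L = 490 m^3 * 1000 = 490000 L
Total meq required = 2.82 meq/L * 490000 L = 1381800 meq
NaHCO3 mass = 1381800 meq * 84 mg/meq / 1e6 = 116.071 kg

116.071 kg


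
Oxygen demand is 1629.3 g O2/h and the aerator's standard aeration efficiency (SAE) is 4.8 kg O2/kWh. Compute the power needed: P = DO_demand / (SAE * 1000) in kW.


SAE in g O2/kWh = 4.8 * 1000 = 4800 g/kWh
P = DO_demand / SAE_g = 1629.3 / 4800 = 0.339438 kW

0.339438 kW


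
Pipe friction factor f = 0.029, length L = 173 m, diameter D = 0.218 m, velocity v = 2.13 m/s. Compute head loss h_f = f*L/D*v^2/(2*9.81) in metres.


v^2 = 2.13^2 = 4.5369 m^2/s^2
L/D = 173/0.218 = 793.57798
h_f = f*(L/D)*v^2/(2g) = 0.029 * 793.57798 * 4.5369 / 19.62 = 5.32167 m

5.32167 m


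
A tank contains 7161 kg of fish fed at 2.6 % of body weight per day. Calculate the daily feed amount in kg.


Feeding rate fraction = 2.6% / 100 = 0.026
Daily feed = 7161 kg * 0.026 = 186.186 kg/day

186.186 kg/day


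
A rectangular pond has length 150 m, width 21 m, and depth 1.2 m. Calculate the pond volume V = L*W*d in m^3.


Base area = L * W = 150 * 21 = 3150 m^2
Volume = area * depth = 3150 * 1.2 = 3780 m^3

3780 m^3


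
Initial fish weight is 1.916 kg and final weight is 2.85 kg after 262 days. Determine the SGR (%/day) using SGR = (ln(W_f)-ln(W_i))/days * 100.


ln(W_f) = ln(2.85) = 1.047319
ln(W_i) = ln(1.916) = 0.65023968
ln(W_f) - ln(W_i) = 1.047319 - 0.65023968 = 0.39707932
SGR = 0.39707932 / 262 * 100 = 0.151557 %/day

0.151557 %/day


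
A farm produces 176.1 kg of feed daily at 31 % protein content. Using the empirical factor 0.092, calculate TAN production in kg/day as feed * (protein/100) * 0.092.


Protein in feed = 176.1 * 31/100 = 54.591 kg/day
TAN = protein * 0.092 = 54.591 * 0.092 = 5.022372 kg/day

5.022372 kg/day


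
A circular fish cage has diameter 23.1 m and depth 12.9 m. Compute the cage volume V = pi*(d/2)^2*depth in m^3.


r = d/2 = 23.1/2 = 11.55 m
Base area = pi*r^2 = pi*11.55^2 = 419.09631 m^2
Volume = 419.09631 * 12.9 = 5406.34 m^3

5406.34 m^3


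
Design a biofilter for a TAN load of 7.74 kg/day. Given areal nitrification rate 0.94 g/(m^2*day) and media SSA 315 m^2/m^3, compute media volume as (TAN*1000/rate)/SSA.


A = 7.74*1000 / 0.94 = 8234.0426 m^2
V = 8234.0426 / 315 = 26.1398

26.1398 m^3


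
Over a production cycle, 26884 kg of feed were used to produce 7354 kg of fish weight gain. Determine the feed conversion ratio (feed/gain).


FCR = feed consumed / weight gained
FCR = 26884 kg / 7354 kg = 3.6557

3.6557


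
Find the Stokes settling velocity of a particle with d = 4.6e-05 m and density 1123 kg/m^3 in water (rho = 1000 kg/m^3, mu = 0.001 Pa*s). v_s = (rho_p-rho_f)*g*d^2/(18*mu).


Density difference: rho_p - rho_f = 1123 - 1000 = 123 kg/m^3
d^2 = (4.6e-05)^2 = 2.116e-09 m^2
Numerator = (rho_p - rho_f) * g * d^2 = 123 * 9.81 * 2.116e-09 = 2.5532291e-06
Denominator = 18 * mu = 18 * 0.001 = 0.018
v_s = 2.5532291e-06 / 0.018 = 1.41846e-04 m/s
Check: Re = rho_f * v_s * d / mu = 1000 * 1.41846e-04 * 4.6e-05 / 0.001 = 0.00652 < 1, so Stokes' law applies.

1.41846e-04 m/s


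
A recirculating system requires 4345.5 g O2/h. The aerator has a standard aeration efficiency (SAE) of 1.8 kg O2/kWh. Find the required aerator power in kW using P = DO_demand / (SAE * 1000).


SAE in g O2/kWh = 1.8 * 1000 = 1800 g/kWh
P = DO_demand / SAE_g = 4345.5 / 1800 = 2.41417 kW

2.41417 kW


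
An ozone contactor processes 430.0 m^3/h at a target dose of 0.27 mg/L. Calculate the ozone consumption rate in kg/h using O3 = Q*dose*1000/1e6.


O3 demand (mg/h) = Q * dose * 1000 = 430.0 * 0.27 * 1000 = 116100 mg/h
Convert mg to kg: 116100 / 1e6 = 0.1161 kg/h

0.1161 kg/h


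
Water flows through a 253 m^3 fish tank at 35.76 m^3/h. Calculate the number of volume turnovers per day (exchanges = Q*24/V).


Daily flow volume = 35.76 m^3/h * 24 h = 858.24 m^3/day
Exchanges = daily flow / tank volume = 858.24 / 253 = 3.39225 exchanges/day

3.39225 exchanges/day


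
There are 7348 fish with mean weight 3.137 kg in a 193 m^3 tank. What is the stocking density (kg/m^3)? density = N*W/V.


Total biomass = 7348 fish * 3.137 kg = 23050.676 kg
Density = total biomass / volume = 23050.676 / 193 = 119.434 kg/m^3

119.434 kg/m^3


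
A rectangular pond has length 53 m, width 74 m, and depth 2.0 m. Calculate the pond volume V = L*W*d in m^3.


Base area = L * W = 53 * 74 = 3922 m^2
Volume = area * depth = 3922 * 2.0 = 7844 m^3

7844 m^3


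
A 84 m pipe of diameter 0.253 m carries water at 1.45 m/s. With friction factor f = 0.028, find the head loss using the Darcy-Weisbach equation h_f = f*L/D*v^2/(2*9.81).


v^2 = 1.45^2 = 2.1025 m^2/s^2
L/D = 84/0.253 = 332.01581
h_f = f*(L/D)*v^2/(2g) = 0.028 * 332.01581 * 2.1025 / 19.62 = 0.996217 m

0.996217 m


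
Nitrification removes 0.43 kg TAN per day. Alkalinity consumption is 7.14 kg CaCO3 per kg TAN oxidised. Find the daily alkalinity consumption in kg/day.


Alkalinity factor: 7.14 kg CaCO3 consumed per kg TAN nitrified
alk = 0.43 kg TAN * 7.14 = 3.0702 kg CaCO3/day

3.0702 kg CaCO3/day


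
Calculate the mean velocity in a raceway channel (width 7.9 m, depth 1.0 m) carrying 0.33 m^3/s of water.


Cross-sectional area = W * d = 7.9 * 1.0 = 7.9 m^2
Velocity = Q / A = 0.33 / 7.9 = 0.0417722 m/s

0.0417722 m/s


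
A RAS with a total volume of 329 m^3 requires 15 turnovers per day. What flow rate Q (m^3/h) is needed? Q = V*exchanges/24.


Daily recirculation volume = 329 m^3 * 15 = 4935 m^3/day
Flow rate Q = daily volume / 24 h = 4935 / 24 = 205.625 m^3/h

205.625 m^3/h


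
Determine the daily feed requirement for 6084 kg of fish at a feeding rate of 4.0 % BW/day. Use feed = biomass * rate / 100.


Feeding rate fraction = 4.0% / 100 = 0.04
Daily feed = 6084 kg * 0.04 = 243.36 kg/day

243.36 kg/day


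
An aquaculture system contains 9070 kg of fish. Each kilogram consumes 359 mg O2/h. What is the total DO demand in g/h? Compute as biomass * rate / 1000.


Total O2 consumption (mg/h) = 9070 kg * 359 mg/(kg*h) = 3256130 mg/h
Convert to g/h: 3256130 / 1000 = 3256.13 g/h

3256.13 g/h


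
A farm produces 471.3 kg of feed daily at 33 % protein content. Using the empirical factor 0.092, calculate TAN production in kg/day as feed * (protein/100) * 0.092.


Protein in feed = 471.3 * 33/100 = 155.529 kg/day
TAN = protein * 0.092 = 155.529 * 0.092 = 14.308668 kg/day

14.308668 kg/day


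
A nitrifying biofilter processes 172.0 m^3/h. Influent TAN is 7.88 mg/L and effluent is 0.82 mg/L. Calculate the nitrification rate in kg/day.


Concentration drop: TAN_in - TAN_out = 7.88 - 0.82 = 7.06 mg/L
Hourly TAN removed = Q * dTAN = 172.0 m^3/h * 7.06 mg/L = 1214.32 g/h  (m^3/h * mg/L = g/h)
Daily TAN removed = 1214.32 * 24 = 29143.68 g/day
Convert to kg/day: 29143.68 / 1000 = 29.14368 kg/day

29.14368 kg/day


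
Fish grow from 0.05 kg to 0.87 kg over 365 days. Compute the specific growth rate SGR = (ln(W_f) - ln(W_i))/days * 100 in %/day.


ln(W_f) = ln(0.87) = -0.13926207
ln(W_i) = ln(0.05) = -2.9957323
ln(W_f) - ln(W_i) = -0.13926207 - -2.9957323 = 2.8564702
SGR = 2.8564702 / 365 * 100 = 0.782595 %/day

0.782595 %/day


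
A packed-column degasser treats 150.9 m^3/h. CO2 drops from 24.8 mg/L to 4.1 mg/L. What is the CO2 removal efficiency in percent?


CO2_out / CO2_in = 4.1 / 24.8 = 0.16532258
Fraction remaining = 0.16532258
efficiency = (1 - 0.16532258) * 100 = 83.4677 %

83.4677 %


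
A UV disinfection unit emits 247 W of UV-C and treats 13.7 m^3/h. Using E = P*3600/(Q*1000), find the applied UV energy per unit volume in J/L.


Energy delivered per hour = 247 W * 3600 s = 889200 J/h
Volume treated per hour = 13.7 m^3/h * 1000 = 13700 L/h
dose = 889200 / 13700 = 64.9051 J/L

64.9051 J/L


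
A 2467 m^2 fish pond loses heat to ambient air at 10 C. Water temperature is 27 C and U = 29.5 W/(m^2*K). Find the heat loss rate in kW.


Temperature difference dT = 27 - 10 = 17 K
Heat loss (W) = U * A * dT = 29.5 * 2467 * 17 = 1237200.5 W
Convert to kW: 1237200.5 / 1000 = 1237.2005 kW

1237.2005 kW


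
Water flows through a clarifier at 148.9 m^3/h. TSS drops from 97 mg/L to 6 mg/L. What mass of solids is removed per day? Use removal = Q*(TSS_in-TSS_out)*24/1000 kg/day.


Concentration drop: TSS_in - TSS_out = 97 - 6 = 91 mg/L
Hourly solids removed = Q * dTSS = 148.9 m^3/h * 91 mg/L = 13549.9 g/h  (m^3/h * mg/L = g/h)
Daily solids removed = 13549.9 * 24 = 325197.6 g/day
Convert g to kg: 325197.6 / 1000 = 325.1976 kg/day

325.1976 kg/day


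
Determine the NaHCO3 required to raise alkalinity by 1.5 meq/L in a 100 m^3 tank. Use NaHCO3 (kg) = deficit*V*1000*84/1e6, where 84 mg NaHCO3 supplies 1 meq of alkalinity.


Tank volume in L = 100 m^3 * 1000 = 100000 L
Total meq required = 1.5 meq/L * 100000 L = 150000 meq
NaHCO3 mass = 150000 meq * 84 mg/meq / 1e6 = 12.6 kg

12.6 kg


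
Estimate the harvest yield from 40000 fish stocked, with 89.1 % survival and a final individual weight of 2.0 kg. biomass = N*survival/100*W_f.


Survivors = 40000 * 89.1/100 = 35640 fish
Harvest biomass = survivors * W_f = 35640 * 2.0 = 71280 kg

71280 kg


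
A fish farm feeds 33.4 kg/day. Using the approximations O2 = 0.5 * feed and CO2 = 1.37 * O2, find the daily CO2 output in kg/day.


O2 = 33.4 * 0.5 = 16.7
CO2 = 16.7 * 1.37 = 22.879

22.879 kg/day


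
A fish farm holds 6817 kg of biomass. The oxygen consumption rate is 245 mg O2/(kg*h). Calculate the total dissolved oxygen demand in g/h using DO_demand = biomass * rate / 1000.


Total O2 consumption (mg/h) = 6817 kg * 245 mg/(kg*h) = 1670165 mg/h
Convert to g/h: 1670165 / 1000 = 1670.165 g/h

1670.165 g/h


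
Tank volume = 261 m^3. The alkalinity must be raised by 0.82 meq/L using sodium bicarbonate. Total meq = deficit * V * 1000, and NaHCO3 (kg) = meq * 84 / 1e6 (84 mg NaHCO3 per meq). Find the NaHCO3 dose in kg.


Tank volume in L = 261 m^3 * 1000 = 261000 L
Total meq required = 0.82 meq/L * 261000 L = 214020 meq
NaHCO3 mass = 214020 meq * 84 mg/meq / 1e6 = 17.9777 kg

17.9777 kg


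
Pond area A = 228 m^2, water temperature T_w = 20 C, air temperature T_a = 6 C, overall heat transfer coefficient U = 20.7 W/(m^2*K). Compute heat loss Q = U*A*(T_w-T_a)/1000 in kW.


Temperature difference dT = 20 - 6 = 14 K
Heat loss (W) = U * A * dT = 20.7 * 228 * 14 = 66074.4 W
Convert to kW: 66074.4 / 1000 = 66.0744 kW

66.0744 kW


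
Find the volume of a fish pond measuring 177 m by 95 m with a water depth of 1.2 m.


Base area = L * W = 177 * 95 = 16815 m^2
Volume = area * depth = 16815 * 1.2 = 20178 m^3

20178 m^3


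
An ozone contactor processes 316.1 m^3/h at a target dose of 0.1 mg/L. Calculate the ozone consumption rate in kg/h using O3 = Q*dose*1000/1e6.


O3 demand (mg/h) = Q * dose * 1000 = 316.1 * 0.1 * 1000 = 31610 mg/h
Convert mg to kg: 31610 / 1e6 = 0.03161 kg/h

0.03161 kg/h


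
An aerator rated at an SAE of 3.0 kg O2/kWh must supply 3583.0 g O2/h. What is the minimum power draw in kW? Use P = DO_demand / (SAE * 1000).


SAE in g O2/kWh = 3.0 * 1000 = 3000 g/kWh
P = DO_demand / SAE_g = 3583.0 / 3000 = 1.19433 kW

1.19433 kW


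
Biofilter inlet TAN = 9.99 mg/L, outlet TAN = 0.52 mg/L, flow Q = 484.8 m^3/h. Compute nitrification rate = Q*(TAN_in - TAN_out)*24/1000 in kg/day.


Concentration drop: TAN_in - TAN_out = 9.99 - 0.52 = 9.47 mg/L
Hourly TAN removed = Q * dTAN = 484.8 m^3/h * 9.47 mg/L = 4591.056 g/h  (m^3/h * mg/L = g/h)
Daily TAN removed = 4591.056 * 24 = 110185.344 g/day
Convert to kg/day: 110185.344 / 1000 = 110.185344 kg/day

110.185344 kg/day


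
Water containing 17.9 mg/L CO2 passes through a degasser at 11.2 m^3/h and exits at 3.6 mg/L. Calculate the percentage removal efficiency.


CO2_out / CO2_in = 3.6 / 17.9 = 0.20111732
Fraction remaining = 0.20111732
efficiency = (1 - 0.20111732) * 100 = 79.8883 %

79.8883 %


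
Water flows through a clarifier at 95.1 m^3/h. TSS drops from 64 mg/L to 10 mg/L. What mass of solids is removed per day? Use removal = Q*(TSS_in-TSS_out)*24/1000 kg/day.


Concentration drop: TSS_in - TSS_out = 64 - 10 = 54 mg/L
Hourly solids removed = Q * dTSS = 95.1 m^3/h * 54 mg/L = 5135.4 g/h  (m^3/h * mg/L = g/h)
Daily solids removed = 5135.4 * 24 = 123249.6 g/day
Convert g to kg: 123249.6 / 1000 = 123.2496 kg/day

123.2496 kg/day


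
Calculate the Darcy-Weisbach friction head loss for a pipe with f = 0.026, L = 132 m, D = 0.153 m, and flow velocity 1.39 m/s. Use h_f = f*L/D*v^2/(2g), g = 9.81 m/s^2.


v^2 = 1.39^2 = 1.9321 m^2/s^2
L/D = 132/0.153 = 862.7451
h_f = f*(L/D)*v^2/(2g) = 0.026 * 862.7451 * 1.9321 / 19.62 = 2.20895 m

2.20895 m


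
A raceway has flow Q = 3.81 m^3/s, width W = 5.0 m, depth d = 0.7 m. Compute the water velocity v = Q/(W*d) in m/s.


Cross-sectional area = W * d = 5.0 * 0.7 = 3.5 m^2
Velocity = Q / A = 3.81 / 3.5 = 1.08857 m/s

1.08857 m/s


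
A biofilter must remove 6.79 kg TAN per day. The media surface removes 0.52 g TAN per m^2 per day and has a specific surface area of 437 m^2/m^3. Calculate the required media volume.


A = 6.79*1000 / 0.52 = 13057.692 m^2
V = 13057.692 / 437 = 29.8803

29.8803 m^3


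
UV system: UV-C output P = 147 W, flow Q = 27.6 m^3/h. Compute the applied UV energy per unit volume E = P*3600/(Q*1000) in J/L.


Energy delivered per hour = 147 W * 3600 s = 529200 J/h
Volume treated per hour = 27.6 m^3/h * 1000 = 27600 L/h
dose = 529200 / 27600 = 19.1739 J/L

19.1739 J/L


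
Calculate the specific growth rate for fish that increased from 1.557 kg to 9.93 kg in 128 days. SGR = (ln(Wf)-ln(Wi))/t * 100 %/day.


ln(W_f) = ln(9.93) = 2.2955605
ln(W_i) = ln(1.557) = 0.44276089
ln(W_f) - ln(W_i) = 2.2955605 - 0.44276089 = 1.8527996
SGR = 1.8527996 / 128 * 100 = 1.4475 %/day

1.4475 %/day


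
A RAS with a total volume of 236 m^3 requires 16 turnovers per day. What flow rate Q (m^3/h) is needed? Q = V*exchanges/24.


Daily recirculation volume = 236 m^3 * 16 = 3776 m^3/day
Flow rate Q = daily volume / 24 h = 3776 / 24 = 157.333 m^3/h

157.333 m^3/h


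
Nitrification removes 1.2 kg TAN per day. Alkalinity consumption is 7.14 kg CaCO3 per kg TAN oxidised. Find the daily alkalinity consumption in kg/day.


Alkalinity factor: 7.14 kg CaCO3 consumed per kg TAN nitrified
alk = 1.2 kg TAN * 7.14 = 8.568 kg CaCO3/day

8.568 kg CaCO3/day


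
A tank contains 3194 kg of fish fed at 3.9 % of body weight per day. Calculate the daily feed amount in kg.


Feeding rate fraction = 3.9% / 100 = 0.039
Daily feed = 3194 kg * 0.039 = 124.566 kg/day

124.566 kg/day


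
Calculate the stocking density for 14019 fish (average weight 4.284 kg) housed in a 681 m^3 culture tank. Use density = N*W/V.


Total biomass = 14019 fish * 4.284 kg = 60057.396 kg
Density = total biomass / volume = 60057.396 / 681 = 88.19 kg/m^3

88.19 kg/m^3


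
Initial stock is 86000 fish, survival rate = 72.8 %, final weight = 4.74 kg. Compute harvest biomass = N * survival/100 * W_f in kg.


Survivors = 86000 * 72.8/100 = 62608 fish
Harvest biomass = survivors * W_f = 62608 * 4.74 = 296761.92 kg

296761.92 kg


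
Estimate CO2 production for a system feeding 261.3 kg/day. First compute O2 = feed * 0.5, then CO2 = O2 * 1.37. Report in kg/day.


O2 = 261.3 * 0.5 = 130.65
CO2 = 130.65 * 1.37 = 178.9905

178.9905 kg/day


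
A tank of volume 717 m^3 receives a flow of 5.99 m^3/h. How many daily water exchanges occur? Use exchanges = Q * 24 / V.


Daily flow volume = 5.99 m^3/h * 24 h = 143.76 m^3/day
Exchanges = daily flow / tank volume = 143.76 / 717 = 0.200502 exchanges/day

0.200502 exchanges/day


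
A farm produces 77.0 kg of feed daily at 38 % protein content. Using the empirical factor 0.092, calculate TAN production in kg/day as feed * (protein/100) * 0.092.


Protein in feed = 77.0 * 38/100 = 29.26 kg/day
TAN = protein * 0.092 = 29.26 * 0.092 = 2.69192 kg/day

2.69192 kg/day


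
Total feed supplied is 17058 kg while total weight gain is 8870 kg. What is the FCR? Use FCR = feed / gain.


FCR = feed consumed / weight gained
FCR = 17058 kg / 8870 kg = 1.92311

1.92311


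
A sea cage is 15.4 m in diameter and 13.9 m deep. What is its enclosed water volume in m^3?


r = d/2 = 15.4/2 = 7.7 m
Base area = pi*r^2 = pi*7.7^2 = 186.26503 m^2
Volume = 186.26503 * 13.9 = 2589.08 m^3

2589.08 m^3


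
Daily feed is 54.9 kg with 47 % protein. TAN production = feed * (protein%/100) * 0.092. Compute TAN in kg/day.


Protein in feed = 54.9 * 47/100 = 25.803 kg/day
TAN = protein * 0.092 = 25.803 * 0.092 = 2.373876 kg/day

2.373876 kg/day


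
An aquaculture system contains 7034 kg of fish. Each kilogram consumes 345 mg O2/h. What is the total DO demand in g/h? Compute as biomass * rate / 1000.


Total O2 consumption (mg/h) = 7034 kg * 345 mg/(kg*h) = 2426730 mg/h
Convert to g/h: 2426730 / 1000 = 2426.73 g/h

2426.73 g/h


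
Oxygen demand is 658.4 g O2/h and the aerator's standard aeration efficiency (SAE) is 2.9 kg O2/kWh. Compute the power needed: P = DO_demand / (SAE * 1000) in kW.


SAE in g O2/kWh = 2.9 * 1000 = 2900 g/kWh
P = DO_demand / SAE_g = 658.4 / 2900 = 0.227034 kW

0.227034 kW


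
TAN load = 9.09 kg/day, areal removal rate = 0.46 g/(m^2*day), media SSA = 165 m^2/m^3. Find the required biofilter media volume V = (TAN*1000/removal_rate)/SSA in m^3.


A = 9.09*1000 / 0.46 = 19760.87 m^2
V = 19760.87 / 165 = 119.763

119.763 m^3


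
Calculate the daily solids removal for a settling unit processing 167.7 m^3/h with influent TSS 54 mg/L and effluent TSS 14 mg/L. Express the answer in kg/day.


Concentration drop: TSS_in - TSS_out = 54 - 14 = 40 mg/L
Hourly solids removed = Q * dTSS = 167.7 m^3/h * 40 mg/L = 6708 g/h  (m^3/h * mg/L = g/h)
Daily solids removed = 6708 * 24 = 160992 g/day
Convert g to kg: 160992 / 1000 = 160.992 kg/day

160.992 kg/day


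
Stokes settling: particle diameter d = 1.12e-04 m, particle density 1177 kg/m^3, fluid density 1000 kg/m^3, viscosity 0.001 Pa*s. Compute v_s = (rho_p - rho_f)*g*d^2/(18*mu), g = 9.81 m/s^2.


Density difference: rho_p - rho_f = 1177 - 1000 = 177 kg/m^3
d^2 = (1.12e-04)^2 = 1.2544e-08 m^2
Numerator = (rho_p - rho_f) * g * d^2 = 177 * 9.81 * 1.2544e-08 = 2.1781025e-05
Denominator = 18 * mu = 18 * 0.001 = 0.018
v_s = 2.1781025e-05 / 0.018 = 0.00121006 m/s
Check: Re = rho_f * v_s * d / mu = 1000 * 0.00121006 * 1.12e-04 / 0.001 = 0.136 < 1, so Stokes' law applies.

0.00121006 m/s


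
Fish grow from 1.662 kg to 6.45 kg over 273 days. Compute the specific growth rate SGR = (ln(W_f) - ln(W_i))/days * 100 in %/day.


ln(W_f) = ln(6.45) = 1.8640801
ln(W_i) = ln(1.662) = 0.5080217
ln(W_f) - ln(W_i) = 1.8640801 - 0.5080217 = 1.3560584
SGR = 1.3560584 / 273 * 100 = 0.496725 %/day

0.496725 %/day


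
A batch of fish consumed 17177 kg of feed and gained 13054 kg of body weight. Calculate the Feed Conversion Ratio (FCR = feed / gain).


FCR = feed consumed / weight gained
FCR = 17177 kg / 13054 kg = 1.31584

1.31584


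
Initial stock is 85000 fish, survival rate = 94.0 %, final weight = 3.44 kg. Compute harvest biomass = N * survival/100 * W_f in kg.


Survivors = 85000 * 94.0/100 = 79900 fish
Harvest biomass = survivors * W_f = 79900 * 3.44 = 274856 kg

274856 kg


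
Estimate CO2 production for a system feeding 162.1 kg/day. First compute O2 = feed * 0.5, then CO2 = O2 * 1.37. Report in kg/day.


O2 = 162.1 * 0.5 = 81.05
CO2 = 81.05 * 1.37 = 111.0385

111.0385 kg/day


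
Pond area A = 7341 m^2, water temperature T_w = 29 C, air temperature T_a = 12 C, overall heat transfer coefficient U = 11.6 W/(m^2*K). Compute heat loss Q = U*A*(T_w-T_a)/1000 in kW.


Temperature difference dT = 29 - 12 = 17 K
Heat loss (W) = U * A * dT = 11.6 * 7341 * 17 = 1447645.2 W
Convert to kW: 1447645.2 / 1000 = 1447.6452 kW

1447.6452 kW


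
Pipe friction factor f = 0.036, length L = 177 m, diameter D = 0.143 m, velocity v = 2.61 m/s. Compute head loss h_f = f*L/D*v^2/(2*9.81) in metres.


v^2 = 2.61^2 = 6.8121 m^2/s^2
L/D = 177/0.143 = 1237.7622
h_f = f*(L/D)*v^2/(2g) = 0.036 * 1237.7622 * 6.8121 / 19.62 = 15.4711 m

15.4711 m


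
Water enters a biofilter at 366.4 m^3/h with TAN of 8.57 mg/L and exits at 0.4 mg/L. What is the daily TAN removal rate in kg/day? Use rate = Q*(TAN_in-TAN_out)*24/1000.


Concentration drop: TAN_in - TAN_out = 8.57 - 0.4 = 8.17 mg/L
Hourly TAN removed = Q * dTAN = 366.4 m^3/h * 8.17 mg/L = 2993.488 g/h  (m^3/h * mg/L = g/h)
Daily TAN removed = 2993.488 * 24 = 71843.712 g/day
Convert to kg/day: 71843.712 / 1000 = 71.843712 kg/day

71.843712 kg/day


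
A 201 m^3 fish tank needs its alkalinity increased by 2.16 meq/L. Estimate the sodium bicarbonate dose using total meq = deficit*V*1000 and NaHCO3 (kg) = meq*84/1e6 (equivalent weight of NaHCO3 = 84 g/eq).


Tank volume in L = 201 m^3 * 1000 = 201000 L
Total meq required = 2.16 meq/L * 201000 L = 434160 meq
NaHCO3 mass = 434160 meq * 84 mg/meq / 1e6 = 36.4694 kg

36.4694 kg


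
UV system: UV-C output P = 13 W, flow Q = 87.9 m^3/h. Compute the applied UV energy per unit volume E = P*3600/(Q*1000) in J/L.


Energy delivered per hour = 13 W * 3600 s = 46800 J/h
Volume treated per hour = 87.9 m^3/h * 1000 = 87900 L/h
dose = 46800 / 87900 = 0.532423 J/L

0.532423 J/L


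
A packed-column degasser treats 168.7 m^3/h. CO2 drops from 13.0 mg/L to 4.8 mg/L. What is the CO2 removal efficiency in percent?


CO2_out / CO2_in = 4.8 / 13.0 = 0.36923077
Fraction remaining = 0.36923077
efficiency = (1 - 0.36923077) * 100 = 63.0769 %

63.0769 %


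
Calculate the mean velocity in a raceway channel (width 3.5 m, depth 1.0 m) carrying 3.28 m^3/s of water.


Cross-sectional area = W * d = 3.5 * 1.0 = 3.5 m^2
Velocity = Q / A = 3.28 / 3.5 = 0.937143 m/s

0.937143 m/s


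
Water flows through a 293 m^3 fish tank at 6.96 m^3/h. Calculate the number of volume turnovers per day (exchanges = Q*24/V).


Daily flow volume = 6.96 m^3/h * 24 h = 167.04 m^3/day
Exchanges = daily flow / tank volume = 167.04 / 293 = 0.570102 exchanges/day

0.570102 exchanges/day


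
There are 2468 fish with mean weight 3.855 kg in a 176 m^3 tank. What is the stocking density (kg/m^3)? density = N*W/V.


Total biomass = 2468 fish * 3.855 kg = 9514.14 kg
Density = total biomass / volume = 9514.14 / 176 = 54.0576 kg/m^3

54.0576 kg/m^3


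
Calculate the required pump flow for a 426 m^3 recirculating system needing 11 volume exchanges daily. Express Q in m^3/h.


Daily recirculation volume = 426 m^3 * 11 = 4686 m^3/day
Flow rate Q = daily volume / 24 h = 4686 / 24 = 195.25 m^3/h

195.25 m^3/h


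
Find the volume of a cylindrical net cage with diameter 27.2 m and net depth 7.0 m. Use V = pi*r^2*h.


r = d/2 = 27.2/2 = 13.6 m
Base area = pi*r^2 = pi*13.6^2 = 581.06898 m^2
Volume = 581.06898 * 7.0 = 4067.48 m^3

4067.48 m^3


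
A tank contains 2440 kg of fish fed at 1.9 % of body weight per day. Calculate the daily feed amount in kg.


Feeding rate fraction = 1.9% / 100 = 0.019
Daily feed = 2440 kg * 0.019 = 46.36 kg/day

46.36 kg/day


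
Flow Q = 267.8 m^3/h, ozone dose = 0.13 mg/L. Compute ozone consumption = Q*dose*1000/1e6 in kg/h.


O3 demand (mg/h) = Q * dose * 1000 = 267.8 * 0.13 * 1000 = 34814 mg/h
Convert mg to kg: 34814 / 1e6 = 0.034814 kg/h

0.034814 kg/h


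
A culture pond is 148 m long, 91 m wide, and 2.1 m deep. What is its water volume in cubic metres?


Base area = L * W = 148 * 91 = 13468 m^2
Volume = area * depth = 13468 * 2.1 = 28282.8 m^3

28282.8 m^3


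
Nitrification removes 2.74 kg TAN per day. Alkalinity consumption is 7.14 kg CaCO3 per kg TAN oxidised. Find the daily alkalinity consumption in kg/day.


Alkalinity factor: 7.14 kg CaCO3 consumed per kg TAN nitrified
alk = 2.74 kg TAN * 7.14 = 19.5636 kg CaCO3/day

19.5636 kg CaCO3/day


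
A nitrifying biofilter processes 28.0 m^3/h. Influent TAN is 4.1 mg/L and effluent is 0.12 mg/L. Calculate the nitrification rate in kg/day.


Concentration drop: TAN_in - TAN_out = 4.1 - 0.12 = 3.98 mg/L
Hourly TAN removed = Q * dTAN = 28.0 m^3/h * 3.98 mg/L = 111.44 g/h  (m^3/h * mg/L = g/h)
Daily TAN removed = 111.44 * 24 = 2674.56 g/day
Convert to kg/day: 2674.56 / 1000 = 2.67456 kg/day

2.67456 kg/day


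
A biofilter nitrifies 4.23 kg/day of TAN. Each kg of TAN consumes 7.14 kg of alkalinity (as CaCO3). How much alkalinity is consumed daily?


Alkalinity factor: 7.14 kg CaCO3 consumed per kg TAN nitrified
alk = 4.23 kg TAN * 7.14 = 30.2022 kg CaCO3/day

30.2022 kg CaCO3/day


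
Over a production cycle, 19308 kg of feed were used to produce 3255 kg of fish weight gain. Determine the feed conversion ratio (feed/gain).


FCR = feed consumed / weight gained
FCR = 19308 kg / 3255 kg = 5.9318

5.9318


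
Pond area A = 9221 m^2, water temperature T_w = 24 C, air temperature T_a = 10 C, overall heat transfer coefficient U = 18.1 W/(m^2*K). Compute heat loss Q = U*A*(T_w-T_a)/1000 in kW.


Temperature difference dT = 24 - 10 = 14 K
Heat loss (W) = U * A * dT = 18.1 * 9221 * 14 = 2336601.4 W
Convert to kW: 2336601.4 / 1000 = 2336.6014 kW

2336.6014 kW


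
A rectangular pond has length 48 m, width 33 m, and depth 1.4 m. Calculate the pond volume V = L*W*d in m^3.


Base area = L * W = 48 * 33 = 1584 m^2
Volume = area * depth = 1584 * 1.4 = 2217.6 m^3

2217.6 m^3


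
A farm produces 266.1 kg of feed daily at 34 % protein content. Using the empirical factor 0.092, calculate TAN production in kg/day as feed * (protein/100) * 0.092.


Protein in feed = 266.1 * 34/100 = 90.474 kg/day
TAN = protein * 0.092 = 90.474 * 0.092 = 8.323608 kg/day

8.323608 kg/day


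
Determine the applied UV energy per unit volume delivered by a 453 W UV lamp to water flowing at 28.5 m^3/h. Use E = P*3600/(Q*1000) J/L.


Energy delivered per hour = 453 W * 3600 s = 1630800 J/h
Volume treated per hour = 28.5 m^3/h * 1000 = 28500 L/h
dose = 1630800 / 28500 = 57.2211 J/L

57.2211 J/L


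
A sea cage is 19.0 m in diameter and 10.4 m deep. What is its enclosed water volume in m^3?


r = d/2 = 19.0/2 = 9.5 m
Base area = pi*r^2 = pi*9.5^2 = 283.52874 m^2
Volume = 283.52874 * 10.4 = 2948.7 m^3

2948.7 m^3


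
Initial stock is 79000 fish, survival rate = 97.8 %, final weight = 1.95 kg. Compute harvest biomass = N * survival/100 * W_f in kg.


Survivors = 79000 * 97.8/100 = 77262 fish
Harvest biomass = survivors * W_f = 77262 * 1.95 = 150660.9 kg

150660.9 kg


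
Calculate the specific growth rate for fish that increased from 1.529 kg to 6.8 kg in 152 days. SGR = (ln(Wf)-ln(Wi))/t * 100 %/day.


ln(W_f) = ln(6.8) = 1.9169226
ln(W_i) = ln(1.529) = 0.42461393
ln(W_f) - ln(W_i) = 1.9169226 - 0.42461393 = 1.4923087
SGR = 1.4923087 / 152 * 100 = 0.981782 %/day

0.981782 %/day


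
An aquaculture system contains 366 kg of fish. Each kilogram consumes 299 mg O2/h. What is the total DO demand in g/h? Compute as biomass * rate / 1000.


Total O2 consumption (mg/h) = 366 kg * 299 mg/(kg*h) = 109434 mg/h
Convert to g/h: 109434 / 1000 = 109.434 g/h

109.434 g/h


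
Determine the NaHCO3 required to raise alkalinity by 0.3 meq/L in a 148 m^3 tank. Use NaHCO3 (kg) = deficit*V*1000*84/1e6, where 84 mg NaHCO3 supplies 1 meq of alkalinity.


Tank volume in L = 148 m^3 * 1000 = 148000 L
Total meq required = 0.3 meq/L * 148000 L = 44400 meq
NaHCO3 mass = 44400 meq * 84 mg/meq / 1e6 = 3.7296 kg

3.7296 kg


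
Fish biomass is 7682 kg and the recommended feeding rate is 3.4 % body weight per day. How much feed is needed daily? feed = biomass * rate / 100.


Feeding rate fraction = 3.4% / 100 = 0.034
Daily feed = 7682 kg * 0.034 = 261.188 kg/day

261.188 kg/day


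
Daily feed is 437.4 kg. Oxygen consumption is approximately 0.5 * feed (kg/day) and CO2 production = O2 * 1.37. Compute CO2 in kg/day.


O2 = 437.4 * 0.5 = 218.7
CO2 = 218.7 * 1.37 = 299.619

299.619 kg/day


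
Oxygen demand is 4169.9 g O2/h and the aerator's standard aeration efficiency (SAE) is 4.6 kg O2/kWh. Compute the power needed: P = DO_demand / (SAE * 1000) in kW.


SAE in g O2/kWh = 4.6 * 1000 = 4600 g/kWh
P = DO_demand / SAE_g = 4169.9 / 4600 = 0.9065 kW

0.9065 kW


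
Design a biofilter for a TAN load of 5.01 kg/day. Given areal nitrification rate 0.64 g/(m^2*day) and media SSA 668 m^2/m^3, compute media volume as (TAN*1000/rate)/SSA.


A = 5.01*1000 / 0.64 = 7828.125 m^2
V = 7828.125 / 668 = 11.7188

11.7188 m^3


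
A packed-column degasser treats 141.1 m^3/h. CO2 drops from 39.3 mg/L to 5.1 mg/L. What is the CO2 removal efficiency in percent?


CO2_out / CO2_in = 5.1 / 39.3 = 0.12977099
Fraction remaining = 0.12977099
efficiency = (1 - 0.12977099) * 100 = 87.0229 %

87.0229 %


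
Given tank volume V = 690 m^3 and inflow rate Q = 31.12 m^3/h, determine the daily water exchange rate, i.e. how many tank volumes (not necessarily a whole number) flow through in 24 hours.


Daily flow volume = 31.12 m^3/h * 24 h = 746.88 m^3/day
Exchanges = daily flow / tank volume = 746.88 / 690 = 1.08243 exchanges/day

1.08243 exchanges/day


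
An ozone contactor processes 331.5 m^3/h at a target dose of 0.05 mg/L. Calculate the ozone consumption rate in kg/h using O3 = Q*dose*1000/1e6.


O3 demand (mg/h) = Q * dose * 1000 = 331.5 * 0.05 * 1000 = 16575 mg/h
Convert mg to kg: 16575 / 1e6 = 0.016575 kg/h

0.016575 kg/h


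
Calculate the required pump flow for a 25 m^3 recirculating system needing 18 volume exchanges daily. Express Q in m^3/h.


Daily recirculation volume = 25 m^3 * 18 = 450 m^3/day
Flow rate Q = daily volume / 24 h = 450 / 24 = 18.75 m^3/h

18.75 m^3/h


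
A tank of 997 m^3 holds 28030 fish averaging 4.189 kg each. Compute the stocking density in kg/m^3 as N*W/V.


Total biomass = 28030 fish * 4.189 kg = 117417.67 kg
Density = total biomass / volume = 117417.67 / 997 = 117.771 kg/m^3

117.771 kg/m^3


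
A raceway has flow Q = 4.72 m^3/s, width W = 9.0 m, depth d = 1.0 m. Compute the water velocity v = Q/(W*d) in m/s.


Cross-sectional area = W * d = 9.0 * 1.0 = 9 m^2
Velocity = Q / A = 4.72 / 9 = 0.524444 m/s

0.524444 m/s


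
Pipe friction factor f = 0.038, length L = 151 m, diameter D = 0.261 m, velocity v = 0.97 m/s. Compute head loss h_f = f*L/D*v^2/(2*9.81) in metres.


v^2 = 0.97^2 = 0.9409 m^2/s^2
L/D = 151/0.261 = 578.54406
h_f = f*(L/D)*v^2/(2g) = 0.038 * 578.54406 * 0.9409 / 19.62 = 1.0543 m

1.0543 m


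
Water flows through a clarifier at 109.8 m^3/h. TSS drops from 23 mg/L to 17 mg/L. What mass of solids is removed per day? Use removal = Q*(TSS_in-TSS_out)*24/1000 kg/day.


Concentration drop: TSS_in - TSS_out = 23 - 17 = 6 mg/L
Hourly solids removed = Q * dTSS = 109.8 m^3/h * 6 mg/L = 658.8 g/h  (m^3/h * mg/L = g/h)
Daily solids removed = 658.8 * 24 = 15811.2 g/day
Convert g to kg: 15811.2 / 1000 = 15.8112 kg/day

15.8112 kg/day


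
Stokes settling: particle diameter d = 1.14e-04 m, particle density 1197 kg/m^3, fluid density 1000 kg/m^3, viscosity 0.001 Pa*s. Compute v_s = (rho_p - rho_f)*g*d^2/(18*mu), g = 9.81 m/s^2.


Density difference: rho_p - rho_f = 1197 - 1000 = 197 kg/m^3
d^2 = (1.14e-04)^2 = 1.2996e-08 m^2
Numerator = (rho_p - rho_f) * g * d^2 = 197 * 9.81 * 1.2996e-08 = 2.511568e-05
Denominator = 18 * mu = 18 * 0.001 = 0.018
v_s = 2.511568e-05 / 0.018 = 0.00139532 m/s
Check: Re = rho_f * v_s * d / mu = 1000 * 0.00139532 * 1.14e-04 / 0.001 = 0.159 < 1, so Stokes' law applies.

0.00139532 m/s


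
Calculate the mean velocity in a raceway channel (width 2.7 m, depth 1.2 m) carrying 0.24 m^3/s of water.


Cross-sectional area = W * d = 2.7 * 1.2 = 3.24 m^2
Velocity = Q / A = 0.24 / 3.24 = 0.0740741 m/s

0.0740741 m/s


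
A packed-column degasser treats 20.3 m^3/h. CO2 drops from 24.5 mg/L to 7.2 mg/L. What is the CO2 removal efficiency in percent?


CO2_out / CO2_in = 7.2 / 24.5 = 0.29387755
Fraction remaining = 0.29387755
efficiency = (1 - 0.29387755) * 100 = 70.6122 %

70.6122 %


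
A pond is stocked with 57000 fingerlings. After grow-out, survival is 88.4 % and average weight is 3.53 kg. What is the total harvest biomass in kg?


Survivors = 57000 * 88.4/100 = 50388 fish
Harvest biomass = survivors * W_f = 50388 * 3.53 = 177869.64 kg

177869.64 kg


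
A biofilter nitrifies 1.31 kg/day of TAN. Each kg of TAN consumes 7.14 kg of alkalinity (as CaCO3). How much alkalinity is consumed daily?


Alkalinity factor: 7.14 kg CaCO3 consumed per kg TAN nitrified
alk = 1.31 kg TAN * 7.14 = 9.3534 kg CaCO3/day

9.3534 kg CaCO3/day


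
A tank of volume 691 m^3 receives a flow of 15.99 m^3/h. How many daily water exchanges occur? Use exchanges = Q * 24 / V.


Daily flow volume = 15.99 m^3/h * 24 h = 383.76 m^3/day
Exchanges = daily flow / tank volume = 383.76 / 691 = 0.555369 exchanges/day

0.555369 exchanges/day


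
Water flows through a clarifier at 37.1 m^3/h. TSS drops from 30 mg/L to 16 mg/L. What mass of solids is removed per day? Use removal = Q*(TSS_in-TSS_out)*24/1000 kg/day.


Concentration drop: TSS_in - TSS_out = 30 - 16 = 14 mg/L
Hourly solids removed = Q * dTSS = 37.1 m^3/h * 14 mg/L = 519.4 g/h  (m^3/h * mg/L = g/h)
Daily solids removed = 519.4 * 24 = 12465.6 g/day
Convert g to kg: 12465.6 / 1000 = 12.4656 kg/day

12.4656 kg/day


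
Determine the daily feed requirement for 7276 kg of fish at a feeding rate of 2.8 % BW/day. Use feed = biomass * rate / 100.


Feeding rate fraction = 2.8% / 100 = 0.028
Daily feed = 7276 kg * 0.028 = 203.728 kg/day

203.728 kg/day


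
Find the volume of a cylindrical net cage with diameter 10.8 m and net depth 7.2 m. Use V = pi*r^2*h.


r = d/2 = 10.8/2 = 5.4 m
Base area = pi*r^2 = pi*5.4^2 = 91.608842 m^2
Volume = 91.608842 * 7.2 = 659.584 m^3

659.584 m^3


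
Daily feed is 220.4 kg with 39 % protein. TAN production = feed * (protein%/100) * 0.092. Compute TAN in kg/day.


Protein in feed = 220.4 * 39/100 = 85.956 kg/day
TAN = protein * 0.092 = 85.956 * 0.092 = 7.907952 kg/day

7.907952 kg/day
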